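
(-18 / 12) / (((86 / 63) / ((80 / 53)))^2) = -9525600 / 5193841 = -1.83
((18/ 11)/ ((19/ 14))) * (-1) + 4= 584/ 209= 2.79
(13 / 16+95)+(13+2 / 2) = 1757 / 16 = 109.81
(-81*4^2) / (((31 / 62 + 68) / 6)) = -15552 / 137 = -113.52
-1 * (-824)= 824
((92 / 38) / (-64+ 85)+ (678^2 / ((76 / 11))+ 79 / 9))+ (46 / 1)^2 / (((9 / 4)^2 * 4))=717983794 / 10773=66646.60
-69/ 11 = -6.27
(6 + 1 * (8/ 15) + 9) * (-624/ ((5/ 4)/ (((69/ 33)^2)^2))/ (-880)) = 3390553556/ 20131375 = 168.42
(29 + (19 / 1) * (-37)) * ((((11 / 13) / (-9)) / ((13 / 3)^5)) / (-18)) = -11121 / 4826809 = -0.00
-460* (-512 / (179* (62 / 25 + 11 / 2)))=11776000 / 71421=164.88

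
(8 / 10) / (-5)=-4 / 25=-0.16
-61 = -61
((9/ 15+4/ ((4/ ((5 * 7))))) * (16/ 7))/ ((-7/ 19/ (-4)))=216448/ 245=883.46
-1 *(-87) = 87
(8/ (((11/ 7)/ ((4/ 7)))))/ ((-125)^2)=32/ 171875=0.00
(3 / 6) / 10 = 1 / 20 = 0.05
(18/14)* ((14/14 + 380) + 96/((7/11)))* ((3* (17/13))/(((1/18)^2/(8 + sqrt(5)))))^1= 553669668* sqrt(5)/637 + 4429357344/637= 8897017.83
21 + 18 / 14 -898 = -6130 / 7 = -875.71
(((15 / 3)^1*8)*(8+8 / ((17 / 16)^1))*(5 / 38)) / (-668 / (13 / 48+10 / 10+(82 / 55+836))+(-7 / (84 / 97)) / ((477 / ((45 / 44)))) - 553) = -1635898141785600 / 11084563190501221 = -0.15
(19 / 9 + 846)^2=58262689 / 81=719292.46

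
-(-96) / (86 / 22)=1056 / 43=24.56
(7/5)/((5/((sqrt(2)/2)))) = 7 * sqrt(2)/50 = 0.20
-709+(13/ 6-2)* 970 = -1642/ 3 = -547.33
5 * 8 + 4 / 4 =41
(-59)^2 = 3481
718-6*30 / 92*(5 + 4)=700.39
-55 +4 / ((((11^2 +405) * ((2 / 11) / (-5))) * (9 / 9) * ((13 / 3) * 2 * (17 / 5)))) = -6394355 / 116246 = -55.01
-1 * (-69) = 69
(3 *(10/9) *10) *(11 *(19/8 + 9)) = 25025/6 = 4170.83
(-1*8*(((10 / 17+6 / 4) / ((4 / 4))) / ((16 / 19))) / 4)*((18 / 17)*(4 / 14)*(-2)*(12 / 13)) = 72846 / 26299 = 2.77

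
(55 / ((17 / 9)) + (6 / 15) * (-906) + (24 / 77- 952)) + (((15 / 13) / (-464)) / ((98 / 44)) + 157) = -155860929891 / 138178040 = -1127.97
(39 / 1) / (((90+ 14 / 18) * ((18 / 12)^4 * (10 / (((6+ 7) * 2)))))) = 2704 / 12255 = 0.22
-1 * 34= -34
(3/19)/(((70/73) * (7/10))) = 219/931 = 0.24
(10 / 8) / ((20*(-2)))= -1 / 32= -0.03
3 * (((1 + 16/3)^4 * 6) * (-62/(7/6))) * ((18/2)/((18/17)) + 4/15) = -4250028452/315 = -13492153.82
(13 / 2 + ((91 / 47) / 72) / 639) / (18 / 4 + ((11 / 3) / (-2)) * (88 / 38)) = 25.55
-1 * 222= -222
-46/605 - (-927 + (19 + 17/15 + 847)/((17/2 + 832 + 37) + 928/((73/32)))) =315225807407/340325205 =926.25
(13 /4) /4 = 13 /16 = 0.81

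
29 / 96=0.30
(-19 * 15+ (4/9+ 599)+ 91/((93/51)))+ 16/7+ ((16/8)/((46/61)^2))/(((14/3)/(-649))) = -72309359/590364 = -122.48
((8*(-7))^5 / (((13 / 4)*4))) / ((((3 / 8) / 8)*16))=-2202927104 / 39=-56485310.36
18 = 18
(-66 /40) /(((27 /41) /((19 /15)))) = -8569 /2700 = -3.17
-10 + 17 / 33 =-9.48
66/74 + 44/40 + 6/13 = 11801/4810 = 2.45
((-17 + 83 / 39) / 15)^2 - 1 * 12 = -150812 / 13689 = -11.02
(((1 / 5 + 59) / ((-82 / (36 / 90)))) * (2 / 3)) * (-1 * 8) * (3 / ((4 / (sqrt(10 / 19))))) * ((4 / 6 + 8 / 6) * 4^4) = 606208 * sqrt(190) / 19475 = 429.06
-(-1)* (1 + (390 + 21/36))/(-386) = -4699/4632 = -1.01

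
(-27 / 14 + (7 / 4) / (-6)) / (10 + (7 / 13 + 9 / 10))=-24245 / 124908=-0.19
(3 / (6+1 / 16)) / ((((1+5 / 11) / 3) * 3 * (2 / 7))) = 231 / 194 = 1.19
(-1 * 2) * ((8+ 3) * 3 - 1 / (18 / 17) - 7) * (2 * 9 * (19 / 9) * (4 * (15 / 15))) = -68552 / 9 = -7616.89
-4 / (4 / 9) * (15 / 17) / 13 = -135 / 221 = -0.61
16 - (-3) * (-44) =-116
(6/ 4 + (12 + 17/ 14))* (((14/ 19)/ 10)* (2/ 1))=206/ 95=2.17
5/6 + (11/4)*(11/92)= 1283/1104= 1.16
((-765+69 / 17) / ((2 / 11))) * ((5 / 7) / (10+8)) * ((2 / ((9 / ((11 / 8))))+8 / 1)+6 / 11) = -1349425 / 918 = -1469.96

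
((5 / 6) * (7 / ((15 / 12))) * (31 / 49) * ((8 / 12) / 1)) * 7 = 124 / 9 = 13.78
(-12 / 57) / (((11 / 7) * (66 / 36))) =-168 / 2299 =-0.07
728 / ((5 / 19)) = 13832 / 5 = 2766.40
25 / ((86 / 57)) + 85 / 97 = 145535 / 8342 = 17.45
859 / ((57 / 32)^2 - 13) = -879616 / 10063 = -87.41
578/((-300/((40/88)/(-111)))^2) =289/2683513800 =0.00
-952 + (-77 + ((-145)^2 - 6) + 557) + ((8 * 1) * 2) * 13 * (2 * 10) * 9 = 57987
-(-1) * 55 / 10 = 11 / 2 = 5.50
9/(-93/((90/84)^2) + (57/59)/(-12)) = -159300/1435361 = -0.11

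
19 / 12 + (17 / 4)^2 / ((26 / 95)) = 84341 / 1248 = 67.58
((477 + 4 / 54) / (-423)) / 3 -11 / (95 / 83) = -32505814 / 3254985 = -9.99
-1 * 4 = -4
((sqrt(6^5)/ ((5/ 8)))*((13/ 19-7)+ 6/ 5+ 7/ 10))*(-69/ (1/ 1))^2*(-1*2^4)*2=18406559232*sqrt(6)/ 475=94919322.19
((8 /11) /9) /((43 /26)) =208 /4257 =0.05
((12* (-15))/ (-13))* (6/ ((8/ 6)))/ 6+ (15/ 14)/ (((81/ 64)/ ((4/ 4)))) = 27595/ 2457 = 11.23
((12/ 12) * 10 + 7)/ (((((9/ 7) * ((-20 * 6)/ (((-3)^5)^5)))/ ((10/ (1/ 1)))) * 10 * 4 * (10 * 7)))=333423758.35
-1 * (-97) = 97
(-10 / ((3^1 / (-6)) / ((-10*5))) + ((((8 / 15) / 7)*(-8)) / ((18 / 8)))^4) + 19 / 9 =-795805757950829 / 797493650625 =-997.88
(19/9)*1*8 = 152/9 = 16.89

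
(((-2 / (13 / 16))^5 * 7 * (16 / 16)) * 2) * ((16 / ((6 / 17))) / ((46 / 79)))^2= -13556573569810432 / 1767725973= -7668933.86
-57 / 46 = -1.24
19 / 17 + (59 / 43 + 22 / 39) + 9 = 343643 / 28509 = 12.05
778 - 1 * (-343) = 1121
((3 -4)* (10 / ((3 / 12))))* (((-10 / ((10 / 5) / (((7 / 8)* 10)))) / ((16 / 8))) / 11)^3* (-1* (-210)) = 2813671875 / 42592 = 66061.04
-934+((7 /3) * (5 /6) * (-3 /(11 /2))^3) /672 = -9945237 /10648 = -934.00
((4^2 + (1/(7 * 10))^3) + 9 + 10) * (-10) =-12005001/34300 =-350.00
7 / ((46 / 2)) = 7 / 23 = 0.30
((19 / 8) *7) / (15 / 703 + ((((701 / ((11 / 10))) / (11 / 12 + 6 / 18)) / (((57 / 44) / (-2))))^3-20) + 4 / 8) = -911334753 / 26729184223349380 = -0.00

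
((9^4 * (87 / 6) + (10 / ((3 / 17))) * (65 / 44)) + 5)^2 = 9874464077956 / 1089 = 9067460126.68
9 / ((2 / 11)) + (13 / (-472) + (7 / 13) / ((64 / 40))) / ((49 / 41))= 3740151 / 75166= 49.76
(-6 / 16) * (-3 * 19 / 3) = 57 / 8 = 7.12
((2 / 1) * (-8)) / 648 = -2 / 81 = -0.02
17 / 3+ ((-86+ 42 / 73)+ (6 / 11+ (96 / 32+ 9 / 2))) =-71.71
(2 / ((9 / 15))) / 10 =1 / 3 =0.33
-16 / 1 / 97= -16 / 97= -0.16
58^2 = 3364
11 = 11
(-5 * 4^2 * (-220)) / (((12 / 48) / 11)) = 774400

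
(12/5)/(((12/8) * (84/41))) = 82/105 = 0.78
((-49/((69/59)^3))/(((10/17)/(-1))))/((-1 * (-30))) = 171080707/98552700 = 1.74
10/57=0.18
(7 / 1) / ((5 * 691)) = 0.00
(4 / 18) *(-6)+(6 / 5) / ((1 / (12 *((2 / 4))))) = 88 / 15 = 5.87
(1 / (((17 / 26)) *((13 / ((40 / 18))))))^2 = 1600 / 23409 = 0.07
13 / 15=0.87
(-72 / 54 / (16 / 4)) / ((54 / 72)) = -4 / 9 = -0.44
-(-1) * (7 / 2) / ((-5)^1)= -7 / 10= -0.70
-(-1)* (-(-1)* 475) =475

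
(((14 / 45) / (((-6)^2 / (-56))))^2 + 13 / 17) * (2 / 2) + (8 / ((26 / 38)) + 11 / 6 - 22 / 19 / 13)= 19884621793 / 1377481950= 14.44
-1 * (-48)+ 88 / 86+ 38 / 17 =51.26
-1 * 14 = -14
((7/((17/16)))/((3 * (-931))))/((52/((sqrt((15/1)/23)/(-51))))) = 4 * sqrt(345)/103433967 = 0.00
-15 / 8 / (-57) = 5 / 152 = 0.03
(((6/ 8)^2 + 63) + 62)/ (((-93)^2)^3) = 2009/ 10351842935184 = 0.00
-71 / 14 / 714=-71 / 9996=-0.01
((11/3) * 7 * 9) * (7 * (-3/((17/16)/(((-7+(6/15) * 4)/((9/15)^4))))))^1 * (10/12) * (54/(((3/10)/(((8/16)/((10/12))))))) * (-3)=-873180000/17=-51363529.41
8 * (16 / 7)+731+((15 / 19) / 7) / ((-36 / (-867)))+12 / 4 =401661 / 532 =755.00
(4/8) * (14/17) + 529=9000/17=529.41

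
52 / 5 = 10.40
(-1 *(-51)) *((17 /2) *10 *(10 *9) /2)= 195075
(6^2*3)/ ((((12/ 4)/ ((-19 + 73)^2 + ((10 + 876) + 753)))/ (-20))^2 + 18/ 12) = 298771560000/ 4149605003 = 72.00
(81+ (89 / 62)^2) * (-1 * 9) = -2873565 / 3844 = -747.55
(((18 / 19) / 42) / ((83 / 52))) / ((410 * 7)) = 78 / 15840965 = 0.00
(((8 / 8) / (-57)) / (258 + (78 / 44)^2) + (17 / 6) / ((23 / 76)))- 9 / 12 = 5708242531 / 662804892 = 8.61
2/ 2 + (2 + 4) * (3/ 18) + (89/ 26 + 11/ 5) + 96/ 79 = 8.84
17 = 17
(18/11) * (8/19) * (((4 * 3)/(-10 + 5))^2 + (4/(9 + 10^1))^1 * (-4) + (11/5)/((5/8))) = 577152/99275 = 5.81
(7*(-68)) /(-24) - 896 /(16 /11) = -3577 /6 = -596.17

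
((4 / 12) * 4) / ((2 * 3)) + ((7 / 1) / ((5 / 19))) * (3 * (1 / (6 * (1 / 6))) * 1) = 3601 / 45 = 80.02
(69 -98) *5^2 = -725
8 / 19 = 0.42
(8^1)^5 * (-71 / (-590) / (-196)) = -290816 / 14455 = -20.12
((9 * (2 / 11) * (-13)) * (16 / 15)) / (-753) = 416 / 13805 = 0.03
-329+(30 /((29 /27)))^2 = 379411 /841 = 451.14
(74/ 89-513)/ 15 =-34.14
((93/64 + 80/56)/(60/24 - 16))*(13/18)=-16783/108864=-0.15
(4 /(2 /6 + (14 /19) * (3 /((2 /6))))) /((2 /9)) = 1026 /397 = 2.58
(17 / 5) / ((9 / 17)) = 289 / 45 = 6.42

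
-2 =-2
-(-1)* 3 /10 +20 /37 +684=253391 /370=684.84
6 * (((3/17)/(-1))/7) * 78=-1404/119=-11.80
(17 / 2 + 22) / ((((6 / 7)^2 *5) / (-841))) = -2513749 / 360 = -6982.64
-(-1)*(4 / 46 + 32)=32.09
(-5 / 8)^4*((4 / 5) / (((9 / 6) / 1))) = 125 / 1536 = 0.08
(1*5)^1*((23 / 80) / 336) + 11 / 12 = 4951 / 5376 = 0.92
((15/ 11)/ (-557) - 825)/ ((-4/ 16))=20219160/ 6127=3300.01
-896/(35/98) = -12544/5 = -2508.80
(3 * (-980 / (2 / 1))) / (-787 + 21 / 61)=44835 / 23993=1.87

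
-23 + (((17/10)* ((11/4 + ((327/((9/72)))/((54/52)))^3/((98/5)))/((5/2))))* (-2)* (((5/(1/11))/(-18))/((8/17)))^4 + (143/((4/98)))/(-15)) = -1971611233950.80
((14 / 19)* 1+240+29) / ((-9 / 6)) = -10250 / 57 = -179.82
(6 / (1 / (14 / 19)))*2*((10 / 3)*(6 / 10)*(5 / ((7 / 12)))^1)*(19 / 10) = 288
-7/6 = -1.17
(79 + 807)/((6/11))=1624.33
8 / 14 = 4 / 7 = 0.57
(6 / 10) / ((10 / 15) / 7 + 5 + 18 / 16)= 504 / 5225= 0.10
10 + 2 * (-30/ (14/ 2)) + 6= 7.43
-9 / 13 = -0.69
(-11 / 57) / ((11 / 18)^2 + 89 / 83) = -98604 / 738701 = -0.13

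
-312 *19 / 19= -312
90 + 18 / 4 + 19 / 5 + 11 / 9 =8957 / 90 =99.52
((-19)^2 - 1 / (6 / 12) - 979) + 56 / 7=-612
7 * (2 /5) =14 /5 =2.80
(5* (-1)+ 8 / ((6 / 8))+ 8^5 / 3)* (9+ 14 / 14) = 327850 / 3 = 109283.33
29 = 29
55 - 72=-17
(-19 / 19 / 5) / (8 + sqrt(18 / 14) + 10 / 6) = -0.02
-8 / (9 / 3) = -8 / 3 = -2.67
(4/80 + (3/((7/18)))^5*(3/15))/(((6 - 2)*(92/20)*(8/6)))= 5510030709/24739904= 222.72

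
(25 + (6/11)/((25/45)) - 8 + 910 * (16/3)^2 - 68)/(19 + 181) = 12788041/99000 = 129.17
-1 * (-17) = 17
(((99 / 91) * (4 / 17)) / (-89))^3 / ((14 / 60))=-1862974080 / 18270019086136909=-0.00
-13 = -13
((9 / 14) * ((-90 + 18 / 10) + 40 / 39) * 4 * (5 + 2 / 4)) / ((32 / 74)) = -20755779 / 7280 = -2851.07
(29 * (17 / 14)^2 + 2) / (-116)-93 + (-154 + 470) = 5061355 / 22736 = 222.61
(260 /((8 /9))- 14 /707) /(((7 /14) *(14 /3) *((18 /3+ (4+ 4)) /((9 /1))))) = 1595187 /19796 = 80.58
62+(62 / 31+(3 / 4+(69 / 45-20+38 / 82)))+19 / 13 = 48.21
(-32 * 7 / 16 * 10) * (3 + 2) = -700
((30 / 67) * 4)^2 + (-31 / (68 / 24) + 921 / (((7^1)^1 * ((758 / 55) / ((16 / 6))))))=3588501458 / 202458389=17.72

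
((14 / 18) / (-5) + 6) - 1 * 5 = 38 / 45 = 0.84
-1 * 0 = 0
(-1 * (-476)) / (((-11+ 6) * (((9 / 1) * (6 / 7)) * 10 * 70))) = -119 / 6750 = -0.02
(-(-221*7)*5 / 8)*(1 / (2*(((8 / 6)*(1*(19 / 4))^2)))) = 23205 / 1444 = 16.07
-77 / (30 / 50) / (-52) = 2.47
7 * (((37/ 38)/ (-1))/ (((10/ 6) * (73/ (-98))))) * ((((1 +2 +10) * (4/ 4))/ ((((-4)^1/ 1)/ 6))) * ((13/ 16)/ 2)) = -19303011/ 443840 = -43.49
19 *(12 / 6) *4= 152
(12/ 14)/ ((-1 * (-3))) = 2/ 7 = 0.29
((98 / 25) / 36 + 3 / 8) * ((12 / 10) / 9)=871 / 13500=0.06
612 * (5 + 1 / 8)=6273 / 2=3136.50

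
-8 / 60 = -2 / 15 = -0.13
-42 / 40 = -21 / 20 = -1.05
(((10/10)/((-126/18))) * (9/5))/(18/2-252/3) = 0.00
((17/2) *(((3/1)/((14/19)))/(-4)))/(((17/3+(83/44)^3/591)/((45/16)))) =-34300608705/8003884084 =-4.29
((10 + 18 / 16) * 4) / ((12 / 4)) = 89 / 6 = 14.83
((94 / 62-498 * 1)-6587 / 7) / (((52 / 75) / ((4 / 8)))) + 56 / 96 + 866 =-205607 / 1209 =-170.06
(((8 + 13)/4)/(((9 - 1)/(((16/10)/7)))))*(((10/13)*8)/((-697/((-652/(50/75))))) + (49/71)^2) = 1248489903/913530020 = 1.37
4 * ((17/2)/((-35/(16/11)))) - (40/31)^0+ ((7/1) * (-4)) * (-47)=505731/385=1313.59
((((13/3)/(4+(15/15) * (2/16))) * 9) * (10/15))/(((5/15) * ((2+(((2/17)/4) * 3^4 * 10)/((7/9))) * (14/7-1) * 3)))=24752/128139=0.19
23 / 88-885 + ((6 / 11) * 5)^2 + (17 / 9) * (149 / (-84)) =-161116889 / 182952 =-880.65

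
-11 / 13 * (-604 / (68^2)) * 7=11627 / 15028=0.77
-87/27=-29/9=-3.22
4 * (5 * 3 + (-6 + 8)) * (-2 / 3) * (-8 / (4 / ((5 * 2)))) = 2720 / 3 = 906.67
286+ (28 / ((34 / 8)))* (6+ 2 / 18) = 49918 / 153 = 326.26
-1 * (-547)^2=-299209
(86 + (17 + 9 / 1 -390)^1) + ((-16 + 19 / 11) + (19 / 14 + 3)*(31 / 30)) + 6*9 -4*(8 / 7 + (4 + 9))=-1341379 / 4620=-290.34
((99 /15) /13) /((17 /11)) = 363 /1105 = 0.33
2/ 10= 1/ 5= 0.20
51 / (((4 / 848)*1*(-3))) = -3604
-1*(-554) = 554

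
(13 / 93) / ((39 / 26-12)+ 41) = 26 / 5673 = 0.00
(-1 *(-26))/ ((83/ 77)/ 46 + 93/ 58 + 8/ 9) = 12018006/ 1162867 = 10.33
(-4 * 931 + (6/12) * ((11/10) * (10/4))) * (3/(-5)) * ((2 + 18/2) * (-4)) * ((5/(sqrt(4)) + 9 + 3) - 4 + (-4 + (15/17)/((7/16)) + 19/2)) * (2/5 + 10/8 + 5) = -5004280116/425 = -11774776.74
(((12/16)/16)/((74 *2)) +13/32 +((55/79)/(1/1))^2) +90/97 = 10430956107/5734130944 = 1.82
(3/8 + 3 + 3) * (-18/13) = -459/52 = -8.83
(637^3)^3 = 17268510978026030530648477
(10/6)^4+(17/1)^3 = 4920.72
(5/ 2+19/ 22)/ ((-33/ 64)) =-2368/ 363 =-6.52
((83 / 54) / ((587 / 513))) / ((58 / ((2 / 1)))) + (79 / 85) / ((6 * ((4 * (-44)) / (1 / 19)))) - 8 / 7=-1.10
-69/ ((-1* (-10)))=-69/ 10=-6.90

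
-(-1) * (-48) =-48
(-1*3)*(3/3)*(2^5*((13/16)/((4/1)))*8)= -156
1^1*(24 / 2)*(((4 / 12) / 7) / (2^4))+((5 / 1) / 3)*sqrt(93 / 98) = 1 / 28+5*sqrt(186) / 42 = 1.66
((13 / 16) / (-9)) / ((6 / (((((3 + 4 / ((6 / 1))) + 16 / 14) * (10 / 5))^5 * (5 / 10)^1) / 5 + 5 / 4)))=-8745730949657 / 70573265280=-123.92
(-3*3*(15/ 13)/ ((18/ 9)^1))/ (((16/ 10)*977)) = -675/ 203216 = -0.00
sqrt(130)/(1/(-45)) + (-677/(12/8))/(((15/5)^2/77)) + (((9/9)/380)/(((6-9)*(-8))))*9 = -316944239/82080-45*sqrt(130) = -4374.49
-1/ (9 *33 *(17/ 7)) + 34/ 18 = 9530/ 5049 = 1.89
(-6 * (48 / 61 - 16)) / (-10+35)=5568 / 1525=3.65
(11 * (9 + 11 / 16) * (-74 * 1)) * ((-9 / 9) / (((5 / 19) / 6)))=719169 / 4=179792.25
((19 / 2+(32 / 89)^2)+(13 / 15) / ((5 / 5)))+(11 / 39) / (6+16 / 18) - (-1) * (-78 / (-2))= 2371947229 / 47882445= 49.54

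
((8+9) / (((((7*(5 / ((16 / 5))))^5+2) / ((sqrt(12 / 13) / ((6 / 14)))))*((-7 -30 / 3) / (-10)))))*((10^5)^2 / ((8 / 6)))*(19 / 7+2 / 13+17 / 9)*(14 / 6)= 1429838233600000000000*sqrt(39) / 748938680632701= 11922654.20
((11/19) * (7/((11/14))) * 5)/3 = 490/57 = 8.60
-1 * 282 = -282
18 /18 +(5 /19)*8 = 3.11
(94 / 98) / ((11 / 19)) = 893 / 539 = 1.66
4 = 4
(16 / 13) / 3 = 16 / 39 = 0.41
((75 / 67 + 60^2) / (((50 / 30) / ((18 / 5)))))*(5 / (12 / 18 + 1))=1563462 / 67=23335.25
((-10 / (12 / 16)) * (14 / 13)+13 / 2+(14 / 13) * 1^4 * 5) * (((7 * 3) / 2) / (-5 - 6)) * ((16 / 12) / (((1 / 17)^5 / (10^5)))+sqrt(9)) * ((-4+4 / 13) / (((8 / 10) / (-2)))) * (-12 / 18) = -1180447265864860 / 429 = -2751625328356.32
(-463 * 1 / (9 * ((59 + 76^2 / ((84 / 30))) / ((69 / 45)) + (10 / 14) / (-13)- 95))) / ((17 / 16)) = -15504944 / 412699905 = -0.04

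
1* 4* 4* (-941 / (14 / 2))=-15056 / 7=-2150.86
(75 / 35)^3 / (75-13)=3375 / 21266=0.16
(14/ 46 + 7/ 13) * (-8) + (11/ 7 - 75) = -167798/ 2093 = -80.17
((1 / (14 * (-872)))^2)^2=0.00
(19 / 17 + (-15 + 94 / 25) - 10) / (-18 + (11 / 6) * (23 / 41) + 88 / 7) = 4.57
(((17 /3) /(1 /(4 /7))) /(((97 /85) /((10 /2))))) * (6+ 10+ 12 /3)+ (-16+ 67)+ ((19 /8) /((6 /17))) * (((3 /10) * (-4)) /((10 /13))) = 264201437 /814800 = 324.25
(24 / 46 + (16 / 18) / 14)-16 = -22336 / 1449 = -15.41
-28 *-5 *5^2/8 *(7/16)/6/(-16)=-6125/3072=-1.99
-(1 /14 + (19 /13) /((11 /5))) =-1473 /2002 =-0.74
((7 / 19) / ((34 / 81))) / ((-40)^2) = 567 / 1033600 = 0.00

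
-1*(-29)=29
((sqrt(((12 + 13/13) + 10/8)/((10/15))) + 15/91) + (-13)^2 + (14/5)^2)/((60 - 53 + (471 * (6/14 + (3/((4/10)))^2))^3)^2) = 361417728 * sqrt(38)/174416273496395250795479806994956009 + 27721496993792/56685288886328456508530937273360702925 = 0.00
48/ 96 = 1/ 2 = 0.50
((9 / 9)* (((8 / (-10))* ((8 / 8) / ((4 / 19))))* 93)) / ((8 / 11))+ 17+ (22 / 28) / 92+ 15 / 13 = -19580543 / 41860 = -467.76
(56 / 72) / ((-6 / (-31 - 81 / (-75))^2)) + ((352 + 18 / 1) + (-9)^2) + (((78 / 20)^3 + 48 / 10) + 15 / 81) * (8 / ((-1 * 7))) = 1143906 / 4375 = 261.46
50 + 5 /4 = 205 /4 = 51.25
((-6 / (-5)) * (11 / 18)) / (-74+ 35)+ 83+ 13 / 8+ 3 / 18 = 396737 / 4680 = 84.77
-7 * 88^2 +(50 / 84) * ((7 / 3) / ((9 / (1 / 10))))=-17563387 / 324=-54207.98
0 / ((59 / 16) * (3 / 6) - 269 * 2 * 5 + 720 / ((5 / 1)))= 0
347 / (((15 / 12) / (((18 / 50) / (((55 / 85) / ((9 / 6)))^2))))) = 8122923 / 15125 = 537.05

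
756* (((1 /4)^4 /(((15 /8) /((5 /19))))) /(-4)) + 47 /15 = 3.03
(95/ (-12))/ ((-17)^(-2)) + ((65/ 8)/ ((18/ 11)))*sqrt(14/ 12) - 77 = -28379/ 12 + 715*sqrt(42)/ 864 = -2359.55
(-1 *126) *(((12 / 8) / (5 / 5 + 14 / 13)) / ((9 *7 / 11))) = -143 / 9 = -15.89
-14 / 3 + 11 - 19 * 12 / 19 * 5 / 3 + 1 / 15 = -68 / 5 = -13.60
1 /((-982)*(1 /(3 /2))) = -3 /1964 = -0.00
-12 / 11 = -1.09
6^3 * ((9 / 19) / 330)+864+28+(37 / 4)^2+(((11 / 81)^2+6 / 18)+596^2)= 356194.22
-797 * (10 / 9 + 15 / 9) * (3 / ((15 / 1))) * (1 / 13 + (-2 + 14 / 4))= -163385 / 234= -698.23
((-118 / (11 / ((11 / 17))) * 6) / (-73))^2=501264 / 1540081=0.33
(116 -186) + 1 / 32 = -69.97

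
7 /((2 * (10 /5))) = 7 /4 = 1.75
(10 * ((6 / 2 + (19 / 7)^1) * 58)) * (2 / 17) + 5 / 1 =46995 / 119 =394.92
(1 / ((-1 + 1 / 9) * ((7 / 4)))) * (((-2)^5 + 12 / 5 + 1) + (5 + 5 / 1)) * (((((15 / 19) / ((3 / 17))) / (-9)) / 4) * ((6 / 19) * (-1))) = 4743 / 10108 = 0.47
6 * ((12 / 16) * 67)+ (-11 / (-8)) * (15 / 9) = 7291 / 24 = 303.79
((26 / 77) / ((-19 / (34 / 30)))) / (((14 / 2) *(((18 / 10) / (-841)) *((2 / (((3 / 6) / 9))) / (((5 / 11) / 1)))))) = 929305 / 54748386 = 0.02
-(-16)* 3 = 48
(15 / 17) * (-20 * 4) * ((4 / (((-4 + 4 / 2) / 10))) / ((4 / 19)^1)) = 114000 / 17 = 6705.88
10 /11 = 0.91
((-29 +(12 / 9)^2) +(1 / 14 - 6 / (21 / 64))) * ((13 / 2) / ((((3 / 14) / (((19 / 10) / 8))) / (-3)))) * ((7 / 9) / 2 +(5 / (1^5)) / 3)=10464155 / 5184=2018.55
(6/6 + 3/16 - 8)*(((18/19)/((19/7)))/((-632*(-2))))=-6867/3650432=-0.00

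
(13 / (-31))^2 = 169 / 961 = 0.18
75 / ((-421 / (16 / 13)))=-1200 / 5473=-0.22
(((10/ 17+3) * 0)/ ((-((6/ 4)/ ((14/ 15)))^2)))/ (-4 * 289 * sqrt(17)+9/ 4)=0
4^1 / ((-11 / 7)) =-28 / 11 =-2.55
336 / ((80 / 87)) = 1827 / 5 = 365.40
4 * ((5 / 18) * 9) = 10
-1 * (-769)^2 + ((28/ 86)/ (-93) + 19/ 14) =-591359.65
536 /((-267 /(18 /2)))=-1608 /89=-18.07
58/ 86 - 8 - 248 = -10979/ 43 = -255.33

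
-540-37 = -577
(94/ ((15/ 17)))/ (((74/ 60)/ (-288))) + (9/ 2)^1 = -1840563/ 74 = -24872.47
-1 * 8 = -8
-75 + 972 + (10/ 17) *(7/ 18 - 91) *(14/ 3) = 297553/ 459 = 648.26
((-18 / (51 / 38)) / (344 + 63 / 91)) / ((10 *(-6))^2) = -247 / 22853100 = -0.00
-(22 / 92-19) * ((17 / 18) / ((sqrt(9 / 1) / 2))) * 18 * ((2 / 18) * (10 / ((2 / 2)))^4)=236247.99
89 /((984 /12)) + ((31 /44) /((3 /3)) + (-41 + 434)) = 712201 /1804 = 394.79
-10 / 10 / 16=-1 / 16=-0.06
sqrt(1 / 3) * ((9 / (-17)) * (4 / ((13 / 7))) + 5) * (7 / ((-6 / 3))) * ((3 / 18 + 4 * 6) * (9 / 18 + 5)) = -9523745 * sqrt(3) / 15912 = -1036.68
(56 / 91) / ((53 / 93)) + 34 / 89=1.46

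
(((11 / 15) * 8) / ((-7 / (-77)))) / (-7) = -968 / 105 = -9.22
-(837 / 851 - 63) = 52776 / 851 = 62.02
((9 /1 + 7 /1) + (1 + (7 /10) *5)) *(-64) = -1312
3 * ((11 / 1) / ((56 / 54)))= 891 / 28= 31.82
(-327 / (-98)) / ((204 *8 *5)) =109 / 266560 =0.00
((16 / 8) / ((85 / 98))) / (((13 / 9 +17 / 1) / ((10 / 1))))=1764 / 1411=1.25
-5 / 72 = -0.07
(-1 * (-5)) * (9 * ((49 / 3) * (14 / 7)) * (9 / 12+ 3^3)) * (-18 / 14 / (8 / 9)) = -59003.44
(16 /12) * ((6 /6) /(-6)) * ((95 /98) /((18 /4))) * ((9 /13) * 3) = -0.10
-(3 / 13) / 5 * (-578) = 1734 / 65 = 26.68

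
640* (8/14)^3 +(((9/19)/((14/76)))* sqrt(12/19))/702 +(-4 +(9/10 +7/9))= 2* sqrt(57)/5187 +3614713/30870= 117.10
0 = 0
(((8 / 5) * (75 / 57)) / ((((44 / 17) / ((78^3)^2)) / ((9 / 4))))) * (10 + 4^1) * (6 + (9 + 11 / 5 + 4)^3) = 106056974112127968384 / 5225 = 20297985476005352.80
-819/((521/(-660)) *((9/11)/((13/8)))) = 2060.60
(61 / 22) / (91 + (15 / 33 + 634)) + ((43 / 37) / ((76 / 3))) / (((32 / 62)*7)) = 78041 / 4724160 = 0.02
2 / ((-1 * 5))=-2 / 5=-0.40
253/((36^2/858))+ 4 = 37043/216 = 171.50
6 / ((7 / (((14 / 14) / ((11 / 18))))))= 108 / 77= 1.40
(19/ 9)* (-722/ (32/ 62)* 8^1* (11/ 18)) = -2338919/ 162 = -14437.77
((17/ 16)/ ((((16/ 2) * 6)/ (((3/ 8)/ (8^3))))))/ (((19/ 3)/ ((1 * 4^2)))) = 51/ 1245184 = 0.00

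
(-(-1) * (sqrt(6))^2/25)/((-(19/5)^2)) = -6/361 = -0.02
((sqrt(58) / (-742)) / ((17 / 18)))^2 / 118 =2349 / 2346916691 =0.00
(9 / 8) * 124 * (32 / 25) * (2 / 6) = 1488 / 25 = 59.52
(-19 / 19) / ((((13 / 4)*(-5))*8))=1 / 130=0.01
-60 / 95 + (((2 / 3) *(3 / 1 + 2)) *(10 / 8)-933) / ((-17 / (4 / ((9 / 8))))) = 1688684 / 8721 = 193.63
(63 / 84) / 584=0.00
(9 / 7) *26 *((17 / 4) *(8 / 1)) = 7956 / 7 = 1136.57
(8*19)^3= 3511808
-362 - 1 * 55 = -417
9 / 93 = 0.10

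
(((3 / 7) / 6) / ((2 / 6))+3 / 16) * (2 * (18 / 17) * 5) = 2025 / 476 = 4.25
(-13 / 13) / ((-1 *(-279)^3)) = -1 / 21717639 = -0.00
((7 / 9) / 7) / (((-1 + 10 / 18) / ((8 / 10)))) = -1 / 5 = -0.20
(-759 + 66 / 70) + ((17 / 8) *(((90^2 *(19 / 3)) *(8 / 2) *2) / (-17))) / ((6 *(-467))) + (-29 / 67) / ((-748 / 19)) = -605953272409 / 819146020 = -739.74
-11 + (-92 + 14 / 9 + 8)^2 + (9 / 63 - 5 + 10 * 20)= 3958357 / 567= 6981.23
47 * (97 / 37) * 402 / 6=305453 / 37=8255.49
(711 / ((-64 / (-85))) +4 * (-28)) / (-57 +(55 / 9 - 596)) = -479403 / 372608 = -1.29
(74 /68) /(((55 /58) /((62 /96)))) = 33263 /44880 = 0.74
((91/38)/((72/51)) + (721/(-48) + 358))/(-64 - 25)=-39293/10146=-3.87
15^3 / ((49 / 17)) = 57375 / 49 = 1170.92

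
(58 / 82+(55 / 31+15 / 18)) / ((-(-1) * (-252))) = -25279 / 1921752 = -0.01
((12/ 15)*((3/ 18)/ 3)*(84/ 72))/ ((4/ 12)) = 7/ 45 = 0.16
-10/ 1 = -10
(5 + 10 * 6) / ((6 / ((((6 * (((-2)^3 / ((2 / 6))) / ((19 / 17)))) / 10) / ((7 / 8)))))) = -159.52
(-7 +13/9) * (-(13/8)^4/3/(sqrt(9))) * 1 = 714025/165888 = 4.30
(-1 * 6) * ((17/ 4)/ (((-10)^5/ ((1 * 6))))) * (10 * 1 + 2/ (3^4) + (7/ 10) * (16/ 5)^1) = 0.02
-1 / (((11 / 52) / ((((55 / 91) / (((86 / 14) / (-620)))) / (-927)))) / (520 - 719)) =2467600 / 39861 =61.91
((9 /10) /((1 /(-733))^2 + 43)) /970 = 4835601 /224103251600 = 0.00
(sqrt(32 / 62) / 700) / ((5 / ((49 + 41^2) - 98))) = 1632 * sqrt(31) / 27125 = 0.33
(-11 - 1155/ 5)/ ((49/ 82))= -19844/ 49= -404.98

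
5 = 5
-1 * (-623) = 623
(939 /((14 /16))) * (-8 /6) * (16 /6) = -80128 /21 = -3815.62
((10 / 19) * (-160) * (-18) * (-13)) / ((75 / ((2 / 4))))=-2496 / 19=-131.37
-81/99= -9/11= -0.82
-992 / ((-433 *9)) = 992 / 3897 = 0.25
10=10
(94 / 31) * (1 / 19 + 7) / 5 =12596 / 2945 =4.28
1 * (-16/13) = -16/13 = -1.23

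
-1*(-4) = 4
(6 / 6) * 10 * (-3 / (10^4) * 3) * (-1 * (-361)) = -3249 / 1000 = -3.25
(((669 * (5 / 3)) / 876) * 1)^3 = 1386195875 / 672221376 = 2.06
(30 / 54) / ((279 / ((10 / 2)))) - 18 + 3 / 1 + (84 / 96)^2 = -2285921 / 160704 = -14.22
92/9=10.22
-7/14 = -0.50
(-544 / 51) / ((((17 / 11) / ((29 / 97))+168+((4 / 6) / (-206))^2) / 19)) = -192903447 / 164827070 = -1.17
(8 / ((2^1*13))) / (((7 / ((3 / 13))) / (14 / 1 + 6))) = 240 / 1183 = 0.20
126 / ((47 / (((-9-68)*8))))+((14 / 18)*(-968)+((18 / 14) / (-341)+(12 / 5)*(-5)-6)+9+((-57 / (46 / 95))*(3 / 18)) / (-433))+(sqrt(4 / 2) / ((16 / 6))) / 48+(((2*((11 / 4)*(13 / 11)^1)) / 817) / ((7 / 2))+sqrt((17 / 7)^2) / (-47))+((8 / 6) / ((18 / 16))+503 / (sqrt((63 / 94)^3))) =-237798974752707413 / 98585222587236+sqrt(2) / 128+47282*sqrt(658) / 1323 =-1495.36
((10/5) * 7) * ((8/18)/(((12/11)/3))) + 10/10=163/9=18.11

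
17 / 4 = 4.25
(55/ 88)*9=45/ 8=5.62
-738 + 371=-367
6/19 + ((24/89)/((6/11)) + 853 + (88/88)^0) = 1445484/1691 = 854.81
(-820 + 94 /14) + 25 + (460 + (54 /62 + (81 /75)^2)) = -44247432 /135625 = -326.25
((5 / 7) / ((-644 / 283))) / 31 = -1415 / 139748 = -0.01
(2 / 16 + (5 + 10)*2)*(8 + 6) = 1687 / 4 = 421.75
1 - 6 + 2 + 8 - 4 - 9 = -8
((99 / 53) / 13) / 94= 99 / 64766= 0.00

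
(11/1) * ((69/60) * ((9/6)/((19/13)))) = 9867/760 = 12.98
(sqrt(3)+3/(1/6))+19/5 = sqrt(3)+109/5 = 23.53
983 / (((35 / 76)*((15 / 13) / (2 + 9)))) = 10683244 / 525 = 20349.04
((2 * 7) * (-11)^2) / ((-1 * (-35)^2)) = -1.38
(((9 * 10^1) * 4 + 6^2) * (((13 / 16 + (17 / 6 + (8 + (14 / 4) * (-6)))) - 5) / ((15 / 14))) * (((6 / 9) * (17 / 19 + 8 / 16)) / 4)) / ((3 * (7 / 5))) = -401687 / 1368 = -293.63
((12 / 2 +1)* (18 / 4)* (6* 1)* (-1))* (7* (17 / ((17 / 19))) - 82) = -9639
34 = 34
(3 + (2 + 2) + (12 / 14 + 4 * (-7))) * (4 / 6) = -94 / 7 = -13.43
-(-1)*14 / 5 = 14 / 5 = 2.80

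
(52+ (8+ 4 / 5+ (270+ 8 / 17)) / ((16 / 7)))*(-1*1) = -118443 / 680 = -174.18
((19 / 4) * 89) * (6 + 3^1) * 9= 34242.75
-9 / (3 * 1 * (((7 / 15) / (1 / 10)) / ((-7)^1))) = 9 / 2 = 4.50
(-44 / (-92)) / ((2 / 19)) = 209 / 46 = 4.54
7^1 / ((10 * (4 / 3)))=21 / 40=0.52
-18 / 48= -3 / 8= -0.38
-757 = -757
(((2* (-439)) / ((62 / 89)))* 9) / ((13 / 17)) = -14833.41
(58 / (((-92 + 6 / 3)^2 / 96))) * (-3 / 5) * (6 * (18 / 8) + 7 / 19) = -122264 / 21375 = -5.72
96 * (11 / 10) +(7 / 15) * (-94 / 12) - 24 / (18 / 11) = 1571 / 18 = 87.28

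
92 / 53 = 1.74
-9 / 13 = -0.69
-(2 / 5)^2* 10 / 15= -8 / 75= -0.11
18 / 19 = 0.95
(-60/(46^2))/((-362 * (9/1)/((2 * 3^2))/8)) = 120/95749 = 0.00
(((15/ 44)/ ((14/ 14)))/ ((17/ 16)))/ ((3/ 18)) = 360/ 187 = 1.93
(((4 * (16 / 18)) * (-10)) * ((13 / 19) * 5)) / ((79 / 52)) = -1081600 / 13509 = -80.07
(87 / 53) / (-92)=-87 / 4876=-0.02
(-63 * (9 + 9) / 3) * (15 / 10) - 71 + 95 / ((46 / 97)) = -437.67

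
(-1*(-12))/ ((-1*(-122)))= 6/ 61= 0.10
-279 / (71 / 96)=-26784 / 71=-377.24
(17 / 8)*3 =51 / 8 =6.38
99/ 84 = 33/ 28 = 1.18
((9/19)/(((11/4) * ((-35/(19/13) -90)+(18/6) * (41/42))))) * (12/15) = -2016/1624205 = -0.00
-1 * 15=-15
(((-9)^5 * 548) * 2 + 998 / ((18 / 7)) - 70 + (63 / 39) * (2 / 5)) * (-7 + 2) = 37859670367 / 117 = 323586926.21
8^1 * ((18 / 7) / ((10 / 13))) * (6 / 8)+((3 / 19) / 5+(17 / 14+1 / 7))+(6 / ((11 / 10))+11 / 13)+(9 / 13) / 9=5291749 / 190190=27.82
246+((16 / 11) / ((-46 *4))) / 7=435664 / 1771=246.00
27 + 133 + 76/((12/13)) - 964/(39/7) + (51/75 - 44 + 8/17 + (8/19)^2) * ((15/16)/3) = 357244337/6382480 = 55.97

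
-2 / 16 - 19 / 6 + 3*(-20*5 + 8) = -6703 / 24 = -279.29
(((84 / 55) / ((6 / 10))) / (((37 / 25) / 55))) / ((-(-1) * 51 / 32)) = 112000 / 1887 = 59.35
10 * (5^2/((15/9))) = 150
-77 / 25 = -3.08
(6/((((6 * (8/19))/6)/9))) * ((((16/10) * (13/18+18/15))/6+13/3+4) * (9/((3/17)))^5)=39142769700699/100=391427697006.99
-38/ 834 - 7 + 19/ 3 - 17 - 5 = -3157/ 139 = -22.71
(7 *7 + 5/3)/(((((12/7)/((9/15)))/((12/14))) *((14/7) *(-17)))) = -38/85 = -0.45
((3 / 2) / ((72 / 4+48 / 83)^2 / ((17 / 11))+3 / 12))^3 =0.00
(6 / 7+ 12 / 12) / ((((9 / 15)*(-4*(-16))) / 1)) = 65 / 1344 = 0.05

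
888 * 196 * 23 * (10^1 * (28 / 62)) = 560434560 / 31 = 18078534.19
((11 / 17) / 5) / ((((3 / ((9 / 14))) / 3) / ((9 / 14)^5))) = 5845851 / 640010560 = 0.01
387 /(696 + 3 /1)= 129 /233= 0.55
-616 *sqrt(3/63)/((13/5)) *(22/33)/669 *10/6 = -4400 *sqrt(21)/234819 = -0.09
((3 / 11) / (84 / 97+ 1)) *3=873 / 1991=0.44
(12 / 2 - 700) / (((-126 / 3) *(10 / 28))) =694 / 15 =46.27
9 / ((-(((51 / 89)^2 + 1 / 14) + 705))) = -0.01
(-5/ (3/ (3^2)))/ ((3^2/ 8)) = -13.33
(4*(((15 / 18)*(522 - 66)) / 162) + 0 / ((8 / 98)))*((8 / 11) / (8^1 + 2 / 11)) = 608 / 729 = 0.83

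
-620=-620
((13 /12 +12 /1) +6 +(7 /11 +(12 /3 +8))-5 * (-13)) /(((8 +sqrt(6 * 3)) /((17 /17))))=12767 /759-12767 * sqrt(2) /2024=7.90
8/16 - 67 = -133/2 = -66.50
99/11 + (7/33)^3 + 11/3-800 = -28294055/35937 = -787.32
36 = 36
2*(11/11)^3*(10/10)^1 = 2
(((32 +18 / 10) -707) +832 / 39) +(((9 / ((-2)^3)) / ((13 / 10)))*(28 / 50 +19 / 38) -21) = -1051103 / 1560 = -673.78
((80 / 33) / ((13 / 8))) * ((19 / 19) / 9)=640 / 3861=0.17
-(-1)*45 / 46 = 45 / 46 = 0.98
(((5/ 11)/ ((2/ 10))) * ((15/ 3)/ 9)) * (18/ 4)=125/ 22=5.68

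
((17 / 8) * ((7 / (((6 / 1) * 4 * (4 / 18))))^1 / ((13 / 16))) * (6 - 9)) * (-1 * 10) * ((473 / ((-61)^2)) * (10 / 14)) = 1809225 / 193492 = 9.35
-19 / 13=-1.46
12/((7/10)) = 120/7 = 17.14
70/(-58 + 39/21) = -490/393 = -1.25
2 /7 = 0.29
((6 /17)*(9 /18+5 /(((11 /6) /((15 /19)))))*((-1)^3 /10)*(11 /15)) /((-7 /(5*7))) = 0.34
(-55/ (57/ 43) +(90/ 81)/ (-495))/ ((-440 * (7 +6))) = 702443/ 96833880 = 0.01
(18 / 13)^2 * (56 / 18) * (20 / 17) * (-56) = -1128960 / 2873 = -392.96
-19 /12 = -1.58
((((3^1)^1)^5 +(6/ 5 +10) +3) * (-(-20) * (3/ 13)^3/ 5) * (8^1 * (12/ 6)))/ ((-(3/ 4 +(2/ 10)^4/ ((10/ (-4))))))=-5555520000/ 20579299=-269.96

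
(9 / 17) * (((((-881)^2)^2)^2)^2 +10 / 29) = 34375976353262329025695949559142727551843911003231 / 493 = 69728146761181194778287930000000000000000000000.00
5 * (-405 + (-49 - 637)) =-5455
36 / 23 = 1.57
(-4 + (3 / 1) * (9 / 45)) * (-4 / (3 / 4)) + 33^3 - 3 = 539282 / 15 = 35952.13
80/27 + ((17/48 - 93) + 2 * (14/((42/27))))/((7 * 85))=729353/257040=2.84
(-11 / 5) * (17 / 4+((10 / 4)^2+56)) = -1463 / 10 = -146.30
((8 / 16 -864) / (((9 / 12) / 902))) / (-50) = 20770.05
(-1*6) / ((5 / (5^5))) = -3750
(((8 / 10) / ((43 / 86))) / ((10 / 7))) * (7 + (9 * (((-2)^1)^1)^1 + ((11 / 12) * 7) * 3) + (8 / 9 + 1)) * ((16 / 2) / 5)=4088 / 225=18.17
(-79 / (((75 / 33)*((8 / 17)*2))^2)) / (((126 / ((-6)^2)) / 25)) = -2762551 / 22400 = -123.33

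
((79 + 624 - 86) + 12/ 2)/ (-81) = -623/ 81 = -7.69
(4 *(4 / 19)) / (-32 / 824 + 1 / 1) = 1648 / 1881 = 0.88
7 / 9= 0.78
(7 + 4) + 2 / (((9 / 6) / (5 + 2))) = 61 / 3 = 20.33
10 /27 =0.37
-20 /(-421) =20 /421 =0.05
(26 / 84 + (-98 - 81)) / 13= -7505 / 546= -13.75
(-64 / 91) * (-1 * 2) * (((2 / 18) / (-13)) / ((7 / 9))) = -128 / 8281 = -0.02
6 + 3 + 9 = 18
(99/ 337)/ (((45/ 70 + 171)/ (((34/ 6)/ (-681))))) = -2618/ 183827097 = -0.00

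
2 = 2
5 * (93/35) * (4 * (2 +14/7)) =1488/7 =212.57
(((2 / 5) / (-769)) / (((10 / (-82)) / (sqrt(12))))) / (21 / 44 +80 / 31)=0.00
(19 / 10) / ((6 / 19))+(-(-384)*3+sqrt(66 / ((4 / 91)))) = sqrt(6006) / 2+69481 / 60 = 1196.77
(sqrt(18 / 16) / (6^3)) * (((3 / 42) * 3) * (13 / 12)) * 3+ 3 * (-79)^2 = 18723.00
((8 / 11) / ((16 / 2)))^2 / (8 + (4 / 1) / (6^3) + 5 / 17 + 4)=918 / 1367663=0.00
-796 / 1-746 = -1542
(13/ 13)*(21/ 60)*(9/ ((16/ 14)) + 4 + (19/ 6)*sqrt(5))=133*sqrt(5)/ 120 + 133/ 32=6.63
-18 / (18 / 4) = -4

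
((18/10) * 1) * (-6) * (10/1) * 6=-648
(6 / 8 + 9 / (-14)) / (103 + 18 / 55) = 165 / 159124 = 0.00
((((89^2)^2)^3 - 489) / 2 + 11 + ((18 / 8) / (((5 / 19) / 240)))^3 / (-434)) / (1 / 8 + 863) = 42877534058929500644318488 / 299677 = 143079162094286517298.02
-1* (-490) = 490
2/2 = 1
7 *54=378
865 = 865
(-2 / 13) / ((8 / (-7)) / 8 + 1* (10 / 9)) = -126 / 793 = -0.16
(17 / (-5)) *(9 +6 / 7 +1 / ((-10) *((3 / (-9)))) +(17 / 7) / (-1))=-9197 / 350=-26.28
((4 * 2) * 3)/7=24/7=3.43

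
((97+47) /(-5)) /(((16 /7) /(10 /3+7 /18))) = -469 /10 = -46.90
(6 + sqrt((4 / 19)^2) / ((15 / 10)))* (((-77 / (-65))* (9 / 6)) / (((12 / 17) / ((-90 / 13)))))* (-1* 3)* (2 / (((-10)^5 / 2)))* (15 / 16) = -247401 / 20550400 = -0.01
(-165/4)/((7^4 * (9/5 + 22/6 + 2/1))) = -2475/1075648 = -0.00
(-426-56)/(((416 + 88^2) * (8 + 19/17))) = -241/37200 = -0.01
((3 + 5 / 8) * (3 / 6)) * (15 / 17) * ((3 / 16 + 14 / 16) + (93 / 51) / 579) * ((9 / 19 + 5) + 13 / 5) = 196472419 / 14278912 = 13.76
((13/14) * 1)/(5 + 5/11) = 143/840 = 0.17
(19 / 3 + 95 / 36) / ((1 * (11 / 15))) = 1615 / 132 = 12.23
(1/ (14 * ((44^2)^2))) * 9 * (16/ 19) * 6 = 0.00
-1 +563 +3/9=1687/3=562.33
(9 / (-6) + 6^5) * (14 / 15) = 36281 / 5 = 7256.20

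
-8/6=-4/3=-1.33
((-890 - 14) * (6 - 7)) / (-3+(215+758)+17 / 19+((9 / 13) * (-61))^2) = 1451372 / 4422081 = 0.33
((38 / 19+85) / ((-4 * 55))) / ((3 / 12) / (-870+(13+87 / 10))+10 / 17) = -246007 / 365750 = -0.67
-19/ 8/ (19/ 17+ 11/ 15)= -4845/ 3776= -1.28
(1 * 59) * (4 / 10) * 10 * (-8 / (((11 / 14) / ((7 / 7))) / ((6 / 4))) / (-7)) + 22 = 5906 / 11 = 536.91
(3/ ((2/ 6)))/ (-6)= -3/ 2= -1.50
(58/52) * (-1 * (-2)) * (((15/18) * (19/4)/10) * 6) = 551/104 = 5.30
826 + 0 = 826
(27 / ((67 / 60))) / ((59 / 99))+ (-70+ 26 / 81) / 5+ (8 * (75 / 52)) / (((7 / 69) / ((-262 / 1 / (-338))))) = 2826477675922 / 24621240735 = 114.80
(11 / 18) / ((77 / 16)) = 8 / 63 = 0.13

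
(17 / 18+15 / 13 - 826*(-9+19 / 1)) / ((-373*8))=1932349 / 698256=2.77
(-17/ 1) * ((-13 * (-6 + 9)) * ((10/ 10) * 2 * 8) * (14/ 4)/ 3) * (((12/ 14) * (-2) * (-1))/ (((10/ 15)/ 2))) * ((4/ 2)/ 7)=127296/ 7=18185.14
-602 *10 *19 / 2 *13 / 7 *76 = -8071960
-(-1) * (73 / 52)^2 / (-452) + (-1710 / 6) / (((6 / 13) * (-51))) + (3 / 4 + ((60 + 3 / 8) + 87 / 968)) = 552985068437 / 7542245568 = 73.32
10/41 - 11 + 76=2675/41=65.24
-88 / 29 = -3.03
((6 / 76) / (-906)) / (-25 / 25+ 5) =-1 / 45904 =-0.00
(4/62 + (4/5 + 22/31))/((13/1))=244/2015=0.12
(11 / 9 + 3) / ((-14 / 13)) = -247 / 63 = -3.92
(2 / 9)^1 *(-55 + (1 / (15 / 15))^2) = -12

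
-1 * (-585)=585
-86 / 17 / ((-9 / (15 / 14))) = 0.60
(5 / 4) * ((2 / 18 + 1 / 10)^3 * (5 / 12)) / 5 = 6859 / 6998400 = 0.00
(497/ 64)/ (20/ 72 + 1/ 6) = 4473/ 256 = 17.47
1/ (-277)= -1/ 277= -0.00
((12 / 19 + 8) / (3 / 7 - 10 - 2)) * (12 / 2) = -2296 / 513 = -4.48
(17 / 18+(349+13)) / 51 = 6533 / 918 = 7.12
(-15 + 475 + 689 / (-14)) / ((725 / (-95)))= -109269 / 2030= -53.83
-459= -459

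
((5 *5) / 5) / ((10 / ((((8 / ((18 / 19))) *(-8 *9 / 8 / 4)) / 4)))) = -19 / 8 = -2.38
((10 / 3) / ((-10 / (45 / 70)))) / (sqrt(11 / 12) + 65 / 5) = -234 / 14119 + 3 * sqrt(33) / 14119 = -0.02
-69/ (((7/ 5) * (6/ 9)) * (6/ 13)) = -160.18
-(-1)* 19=19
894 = 894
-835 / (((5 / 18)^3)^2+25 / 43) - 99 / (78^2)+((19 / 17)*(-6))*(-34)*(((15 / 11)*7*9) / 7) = 1725102845423521 / 1265573700820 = 1363.10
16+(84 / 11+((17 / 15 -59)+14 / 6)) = -5263 / 165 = -31.90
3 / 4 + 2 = 2.75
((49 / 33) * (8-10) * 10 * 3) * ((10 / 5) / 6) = -980 / 33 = -29.70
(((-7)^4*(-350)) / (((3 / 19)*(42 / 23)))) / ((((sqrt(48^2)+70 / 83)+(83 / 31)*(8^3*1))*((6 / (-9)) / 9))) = 67492170025 / 2435228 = 27714.93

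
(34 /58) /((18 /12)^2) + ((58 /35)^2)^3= 10060930816484 /479787328125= 20.97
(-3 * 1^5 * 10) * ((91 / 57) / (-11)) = 910 / 209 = 4.35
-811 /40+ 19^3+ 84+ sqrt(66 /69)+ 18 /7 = sqrt(506) /23+ 1939083 /280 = 6926.27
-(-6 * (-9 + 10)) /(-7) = -6 /7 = -0.86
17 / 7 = 2.43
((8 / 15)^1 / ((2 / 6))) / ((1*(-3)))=-8 / 15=-0.53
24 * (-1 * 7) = -168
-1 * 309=-309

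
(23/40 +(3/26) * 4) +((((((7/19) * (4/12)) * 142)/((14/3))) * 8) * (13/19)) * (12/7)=47438213/1314040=36.10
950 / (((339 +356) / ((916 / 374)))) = 3.35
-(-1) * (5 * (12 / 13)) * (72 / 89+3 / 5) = 7524 / 1157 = 6.50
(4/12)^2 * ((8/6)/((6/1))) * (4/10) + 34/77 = 14078/31185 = 0.45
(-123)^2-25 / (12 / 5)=181423 / 12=15118.58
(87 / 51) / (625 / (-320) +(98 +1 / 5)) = 9280 / 523583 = 0.02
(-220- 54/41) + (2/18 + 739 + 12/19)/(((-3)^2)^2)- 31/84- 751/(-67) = -214505126809/1065363516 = -201.34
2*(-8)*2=-32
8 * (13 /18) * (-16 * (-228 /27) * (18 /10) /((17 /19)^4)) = 2192.52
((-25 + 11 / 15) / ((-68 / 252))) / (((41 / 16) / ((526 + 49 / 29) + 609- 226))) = 646009728 / 20213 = 31960.11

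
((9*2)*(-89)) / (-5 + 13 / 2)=-1068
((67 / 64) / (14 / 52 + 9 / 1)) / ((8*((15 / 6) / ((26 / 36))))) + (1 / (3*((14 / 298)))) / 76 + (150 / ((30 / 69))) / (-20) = -6333593561 / 369250560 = -17.15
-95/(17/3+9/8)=-13.99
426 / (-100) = -213 / 50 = -4.26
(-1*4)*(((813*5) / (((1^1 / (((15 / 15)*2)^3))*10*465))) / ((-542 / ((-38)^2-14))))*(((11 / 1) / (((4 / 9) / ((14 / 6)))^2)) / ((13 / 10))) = 533610 / 31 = 17213.23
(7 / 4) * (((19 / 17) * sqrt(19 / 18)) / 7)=19 * sqrt(38) / 408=0.29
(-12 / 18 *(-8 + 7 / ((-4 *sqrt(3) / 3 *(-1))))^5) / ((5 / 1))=2661901 / 240 - 47388383 *sqrt(3) / 7680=403.87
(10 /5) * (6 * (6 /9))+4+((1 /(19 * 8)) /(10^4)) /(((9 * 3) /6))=82080001 /6840000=12.00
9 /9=1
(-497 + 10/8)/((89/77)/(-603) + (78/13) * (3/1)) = -92072673/3342676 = -27.54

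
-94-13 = -107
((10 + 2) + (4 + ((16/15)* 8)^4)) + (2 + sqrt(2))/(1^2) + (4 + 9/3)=sqrt(2) + 269701081/50625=5328.84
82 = 82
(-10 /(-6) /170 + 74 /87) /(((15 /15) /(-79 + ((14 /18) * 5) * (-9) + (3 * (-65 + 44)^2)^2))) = 1484765725 /986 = 1505847.59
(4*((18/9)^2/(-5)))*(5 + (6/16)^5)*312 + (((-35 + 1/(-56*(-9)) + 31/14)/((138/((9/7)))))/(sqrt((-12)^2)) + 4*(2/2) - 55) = -65569926391/12983040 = -5050.43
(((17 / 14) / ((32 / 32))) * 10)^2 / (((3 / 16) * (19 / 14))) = 231200 / 399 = 579.45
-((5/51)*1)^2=-25/2601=-0.01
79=79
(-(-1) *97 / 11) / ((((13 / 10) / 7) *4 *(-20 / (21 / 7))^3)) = -18333 / 457600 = -0.04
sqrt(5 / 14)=sqrt(70) / 14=0.60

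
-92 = -92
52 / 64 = 13 / 16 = 0.81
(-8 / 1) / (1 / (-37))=296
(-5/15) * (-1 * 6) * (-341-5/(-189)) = -128888/189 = -681.95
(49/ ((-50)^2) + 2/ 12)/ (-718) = -1397/ 5385000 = -0.00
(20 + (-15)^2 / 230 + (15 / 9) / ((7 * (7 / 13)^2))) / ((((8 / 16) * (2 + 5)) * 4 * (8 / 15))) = 5159275 / 1767136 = 2.92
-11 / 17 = -0.65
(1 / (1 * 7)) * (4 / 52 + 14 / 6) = 94 / 273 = 0.34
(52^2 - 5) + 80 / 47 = 126933 / 47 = 2700.70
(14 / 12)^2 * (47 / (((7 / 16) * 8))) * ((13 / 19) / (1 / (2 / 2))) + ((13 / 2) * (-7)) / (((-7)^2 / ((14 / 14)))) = 13858 / 1197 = 11.58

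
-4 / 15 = -0.27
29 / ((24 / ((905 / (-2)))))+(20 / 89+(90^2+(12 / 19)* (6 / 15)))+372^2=59227358813 / 405840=145937.71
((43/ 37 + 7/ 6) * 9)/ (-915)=-517/ 22570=-0.02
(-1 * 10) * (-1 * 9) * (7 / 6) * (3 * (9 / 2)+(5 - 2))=3465 / 2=1732.50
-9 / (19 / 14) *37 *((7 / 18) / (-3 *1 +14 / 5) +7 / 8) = 262.41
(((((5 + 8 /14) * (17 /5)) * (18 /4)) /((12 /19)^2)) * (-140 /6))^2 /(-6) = -6365007961 /1536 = -4143885.39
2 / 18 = 1 / 9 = 0.11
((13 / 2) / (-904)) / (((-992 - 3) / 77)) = 1001 / 1798960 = 0.00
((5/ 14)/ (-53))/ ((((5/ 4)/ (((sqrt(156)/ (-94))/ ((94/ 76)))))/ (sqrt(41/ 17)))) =76*sqrt(27183)/ 13932163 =0.00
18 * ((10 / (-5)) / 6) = -6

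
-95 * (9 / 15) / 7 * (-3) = 171 / 7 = 24.43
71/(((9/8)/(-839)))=-476552/9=-52950.22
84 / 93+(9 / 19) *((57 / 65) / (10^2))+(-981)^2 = 193915924337 / 201500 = 962361.91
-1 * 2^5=-32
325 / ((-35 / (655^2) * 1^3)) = -27886625 / 7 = -3983803.57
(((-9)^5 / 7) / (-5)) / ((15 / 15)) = 59049 / 35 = 1687.11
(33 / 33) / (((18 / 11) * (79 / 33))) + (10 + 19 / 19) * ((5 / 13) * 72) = 1878613 / 6162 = 304.87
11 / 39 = 0.28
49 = 49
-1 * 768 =-768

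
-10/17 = -0.59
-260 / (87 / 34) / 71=-1.43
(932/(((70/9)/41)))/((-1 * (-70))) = 85977/1225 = 70.19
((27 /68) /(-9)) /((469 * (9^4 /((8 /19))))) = -2 /331302069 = -0.00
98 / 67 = 1.46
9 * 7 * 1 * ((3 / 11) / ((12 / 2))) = 63 / 22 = 2.86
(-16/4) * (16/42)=-32/21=-1.52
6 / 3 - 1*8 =-6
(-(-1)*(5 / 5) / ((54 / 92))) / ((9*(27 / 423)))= 2162 / 729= 2.97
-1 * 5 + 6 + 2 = 3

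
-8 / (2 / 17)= -68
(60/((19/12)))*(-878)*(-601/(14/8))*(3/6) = 759856320/133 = 5713205.41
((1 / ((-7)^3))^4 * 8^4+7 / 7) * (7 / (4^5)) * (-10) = -69206456485 / 1012391292416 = -0.07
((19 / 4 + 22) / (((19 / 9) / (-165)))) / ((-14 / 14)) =158895 / 76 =2090.72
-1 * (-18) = 18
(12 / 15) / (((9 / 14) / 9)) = 56 / 5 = 11.20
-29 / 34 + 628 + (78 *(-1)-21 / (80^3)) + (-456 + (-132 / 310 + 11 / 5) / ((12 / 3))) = 25252980933 / 269824000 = 93.59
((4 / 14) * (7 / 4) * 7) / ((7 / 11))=11 / 2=5.50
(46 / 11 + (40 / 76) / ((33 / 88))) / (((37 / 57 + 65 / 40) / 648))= 1067904 / 671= 1591.51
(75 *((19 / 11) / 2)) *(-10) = -7125 / 11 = -647.73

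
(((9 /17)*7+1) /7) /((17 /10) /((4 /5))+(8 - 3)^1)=0.09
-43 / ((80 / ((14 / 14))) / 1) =-43 / 80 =-0.54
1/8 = 0.12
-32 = -32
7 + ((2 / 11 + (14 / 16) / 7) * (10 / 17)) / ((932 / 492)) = 1236593 / 174284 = 7.10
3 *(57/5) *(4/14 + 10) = 12312/35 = 351.77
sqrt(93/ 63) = sqrt(651)/ 21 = 1.21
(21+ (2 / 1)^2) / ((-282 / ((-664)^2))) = -5511200 / 141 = -39086.52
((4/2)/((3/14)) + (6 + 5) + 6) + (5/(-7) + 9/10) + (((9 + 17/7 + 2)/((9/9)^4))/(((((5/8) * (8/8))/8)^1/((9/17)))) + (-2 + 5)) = 430247/3570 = 120.52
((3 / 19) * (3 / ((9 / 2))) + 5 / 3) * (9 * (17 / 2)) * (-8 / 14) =-10302 / 133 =-77.46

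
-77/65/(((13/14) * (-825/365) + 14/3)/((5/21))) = -11242/102349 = -0.11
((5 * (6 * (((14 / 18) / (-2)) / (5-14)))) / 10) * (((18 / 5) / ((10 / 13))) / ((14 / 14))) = 91 / 150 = 0.61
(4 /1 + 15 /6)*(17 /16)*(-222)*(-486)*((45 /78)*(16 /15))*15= 6878115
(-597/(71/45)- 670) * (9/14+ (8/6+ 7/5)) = -10554883/2982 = -3539.53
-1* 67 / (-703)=67 / 703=0.10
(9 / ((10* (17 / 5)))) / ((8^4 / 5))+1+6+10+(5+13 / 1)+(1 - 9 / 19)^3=33571984815 / 955211776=35.15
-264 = -264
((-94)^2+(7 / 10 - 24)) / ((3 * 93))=88127 / 2790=31.59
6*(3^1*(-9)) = -162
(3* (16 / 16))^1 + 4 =7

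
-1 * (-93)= 93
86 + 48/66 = 954/11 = 86.73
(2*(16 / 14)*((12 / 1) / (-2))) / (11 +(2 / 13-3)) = -624 / 371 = -1.68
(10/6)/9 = 5/27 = 0.19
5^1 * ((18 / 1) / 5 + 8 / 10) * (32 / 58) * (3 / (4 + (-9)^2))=1056 / 2465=0.43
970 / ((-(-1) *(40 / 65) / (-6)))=-18915 / 2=-9457.50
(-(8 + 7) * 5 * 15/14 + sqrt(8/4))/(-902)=1125/12628-sqrt(2)/902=0.09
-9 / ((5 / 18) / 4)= -648 / 5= -129.60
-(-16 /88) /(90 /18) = 2 /55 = 0.04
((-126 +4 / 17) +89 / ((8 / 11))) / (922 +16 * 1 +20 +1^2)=-461 / 130424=-0.00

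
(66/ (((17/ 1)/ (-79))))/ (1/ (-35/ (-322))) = -13035/ 391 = -33.34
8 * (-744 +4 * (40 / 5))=-5696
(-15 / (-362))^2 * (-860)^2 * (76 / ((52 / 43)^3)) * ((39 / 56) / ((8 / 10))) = 235672910184375 / 4960801664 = 47507.02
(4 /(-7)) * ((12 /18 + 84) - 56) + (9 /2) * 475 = 89087 /42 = 2121.12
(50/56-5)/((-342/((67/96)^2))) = 516235/88252416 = 0.01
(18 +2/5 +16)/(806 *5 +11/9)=1548/181405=0.01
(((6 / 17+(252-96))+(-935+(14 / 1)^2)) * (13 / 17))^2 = 16580425225 / 83521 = 198518.04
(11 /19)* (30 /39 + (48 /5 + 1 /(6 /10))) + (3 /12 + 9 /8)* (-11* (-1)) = 654841 /29640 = 22.09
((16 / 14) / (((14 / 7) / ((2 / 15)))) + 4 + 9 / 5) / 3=617 / 315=1.96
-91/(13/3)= -21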